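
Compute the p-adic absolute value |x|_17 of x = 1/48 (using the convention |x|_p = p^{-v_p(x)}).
|1/48|_17 = 1

Step 1 — compute v_17(x) by factoring powers of 17 out of the numerator and denominator: v_17(1/48) = 0. Step 2 — apply |x|_p = p^{-v_p(x)} = 17^{0} = 1.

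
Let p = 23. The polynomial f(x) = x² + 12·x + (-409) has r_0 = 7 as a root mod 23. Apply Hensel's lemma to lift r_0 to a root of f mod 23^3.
r_2 = 628 (mod 12167)

Hensel: r_{i+1} = r_i − f(r_i)·(f′(r_i))^{-1} mod 23^{i+2}, f′(x) = 2x + 12. Iterate:
  r_0 = 7 (mod 23)
  r_1 = 99 (mod 529)
  r_2 = 628 (mod 12167)
Final: r = 628 satisfies f(r) ≡ 0 mod 23^3.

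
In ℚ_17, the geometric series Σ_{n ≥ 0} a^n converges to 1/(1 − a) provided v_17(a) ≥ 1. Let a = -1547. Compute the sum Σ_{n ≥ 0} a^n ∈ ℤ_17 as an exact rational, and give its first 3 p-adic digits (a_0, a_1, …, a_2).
Σ a^n = 1/(1 − a) = 1/1548;  first 3 digits = (1, 11, 13)

v_17(a) = 1 ≥ 1, so the series converges in ℤ_17 to 1/(1 − a) = 1/(1 − (-1547)) = 1/1548. Expand this rational in ℤ_17: compute digits iteratively via d_i = x_i mod 17, x_{i+1} = (x_i − d_i)/17. The first 3 digits are (1, 11, 13).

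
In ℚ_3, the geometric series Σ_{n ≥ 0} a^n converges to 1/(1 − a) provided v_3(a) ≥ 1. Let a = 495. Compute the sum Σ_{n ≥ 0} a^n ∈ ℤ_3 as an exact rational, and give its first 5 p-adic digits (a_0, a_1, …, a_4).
Σ a^n = 1/(1 − a) = -1/494;  first 5 digits = (1, 0, 1, 0, 1)

v_3(a) = 2 ≥ 1, so the series converges in ℤ_3 to 1/(1 − a) = 1/(1 − 495) = -1/494. Expand this rational in ℤ_3: compute digits iteratively via d_i = x_i mod 3, x_{i+1} = (x_i − d_i)/3. The first 5 digits are (1, 0, 1, 0, 1).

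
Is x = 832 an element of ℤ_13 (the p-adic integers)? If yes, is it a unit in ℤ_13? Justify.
x ∈ ℤ_13 but not a unit; v_13(x) = 1 > 0

ℤ_13 = {x ∈ ℚ_13 : v_13(x) ≥ 0} and ℤ_13^× = {x ∈ ℤ_13 : v_13(x) = 0}. Here v_13(832) = v_13(num) − v_13(den) = 1; compare against these criteria.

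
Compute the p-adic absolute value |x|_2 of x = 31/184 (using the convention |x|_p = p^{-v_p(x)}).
|31/184|_2 = 8

Step 1 — compute v_2(x) by factoring powers of 2 out of the numerator and denominator: v_2(31/184) = -3. Step 2 — apply |x|_p = p^{-v_p(x)} = 2^{3} = 8.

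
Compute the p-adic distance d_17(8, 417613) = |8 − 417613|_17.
d_17(8, 417613) = 1/83521

Step 1 — x − y = 8 − 417613 = -417605. Step 2 — v_17(-417605) = 4 (factor: -417605 = −(17^4 · 5); the sign does not affect v_p). Step 3 — |x − y|_17 = 17^{-4} = 1/83521.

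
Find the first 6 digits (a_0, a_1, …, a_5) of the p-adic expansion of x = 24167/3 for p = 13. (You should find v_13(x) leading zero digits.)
(a_0, …, a_5) = (0, 0, 0, 8, 4, 4)

v_13(24167/3) = 3, so a_0 = ... = a_2 = 0. Factor out: x = 13^3 · u with u = 11/3 a unit in ℤ_13. Expand u iteratively via a_{v+i} = u_i mod 13, u_{i+1} = (u_i − a_{v+i})/13:
  u_0 = 11/3;  a_3 = 8;  u_1 = (u_0 − 8)/13 = -1/3
  u_1 = -1/3;  a_4 = 4;  u_2 = (u_1 − 4)/13 = -1/3
  u_2 = -1/3;  a_5 = 4;  u_3 = (u_2 − 4)/13 = -1/3
Digits: (0, 0, 0, 8, 4, 4).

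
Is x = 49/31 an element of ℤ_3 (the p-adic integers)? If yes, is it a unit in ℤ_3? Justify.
x ∈ ℤ_3^× (unit); v_3(x) = 0

ℤ_3 = {x ∈ ℚ_3 : v_3(x) ≥ 0} and ℤ_3^× = {x ∈ ℤ_3 : v_3(x) = 0}. Here v_3(49/31) = v_3(num) − v_3(den) = 0; compare against these criteria.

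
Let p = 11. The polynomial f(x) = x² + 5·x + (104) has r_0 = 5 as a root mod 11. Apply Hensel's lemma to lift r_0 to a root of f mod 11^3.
r_2 = 1116 (mod 1331)

Hensel: r_{i+1} = r_i − f(r_i)·(f′(r_i))^{-1} mod 11^{i+2}, f′(x) = 2x + 5. Iterate:
  r_0 = 5 (mod 11)
  r_1 = 27 (mod 121)
  r_2 = 1116 (mod 1331)
Final: r = 1116 satisfies f(r) ≡ 0 mod 11^3.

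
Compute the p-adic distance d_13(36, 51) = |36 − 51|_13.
d_13(36, 51) = 1

Step 1 — x − y = 36 − 51 = -15. Step 2 — v_13(-15) = 0 (factor: -15 = −(13^0 · 15); the sign does not affect v_p). Step 3 — |x − y|_13 = 13^{0} = 1.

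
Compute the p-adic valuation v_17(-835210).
v_17(-835210) = 4

v_17(n) is the largest exponent k such that 17^k divides n. Factor out: -835210 = -17^4 · 10. (Sign doesn't affect v_p.) So v_17(-835210) = 4.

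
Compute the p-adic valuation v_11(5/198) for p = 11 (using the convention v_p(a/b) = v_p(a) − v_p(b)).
v_11(5/198) = -1

Factor powers of 11 from the numerator and denominator of the reduced fraction: 5 = 11^0 · 5 and 198 = 11^1 · 18. Apply v_p(a/b) = v_p(a) − v_p(b): v_11(5/198) = 0 − 1 = -1.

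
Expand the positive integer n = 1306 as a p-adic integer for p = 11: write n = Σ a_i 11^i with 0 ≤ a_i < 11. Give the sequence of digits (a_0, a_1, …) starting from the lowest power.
(a_0, a_1, …) = (8, 8, 10)

Repeated division by 11 gives the digits low-to-high: 1306 = 8 + 8·11^1 + 10·11^2. Digit sequence: (8, 8, 10).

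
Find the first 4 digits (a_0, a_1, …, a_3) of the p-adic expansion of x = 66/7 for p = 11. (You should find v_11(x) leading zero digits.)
(a_0, …, a_3) = (0, 4, 6, 1)

v_11(66/7) = 1, so a_0 = ... = a_0 = 0. Factor out: x = 11^1 · u with u = 6/7 a unit in ℤ_11. Expand u iteratively via a_{v+i} = u_i mod 11, u_{i+1} = (u_i − a_{v+i})/11:
  u_0 = 6/7;  a_1 = 4;  u_1 = (u_0 − 4)/11 = -2/7
  u_1 = -2/7;  a_2 = 6;  u_2 = (u_1 − 6)/11 = -4/7
  u_2 = -4/7;  a_3 = 1;  u_3 = (u_2 − 1)/11 = -1/7
Digits: (0, 4, 6, 1).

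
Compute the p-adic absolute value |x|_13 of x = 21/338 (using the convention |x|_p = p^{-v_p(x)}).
|21/338|_13 = 169

Step 1 — compute v_13(x) by factoring powers of 13 out of the numerator and denominator: v_13(21/338) = -2. Step 2 — apply |x|_p = p^{-v_p(x)} = 13^{2} = 169.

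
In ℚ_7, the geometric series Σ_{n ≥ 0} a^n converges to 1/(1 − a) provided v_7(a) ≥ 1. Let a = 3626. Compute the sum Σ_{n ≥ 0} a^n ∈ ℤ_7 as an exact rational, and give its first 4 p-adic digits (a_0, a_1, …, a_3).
Σ a^n = 1/(1 − a) = -1/3625;  first 4 digits = (1, 0, 4, 3)

v_7(a) = 2 ≥ 1, so the series converges in ℤ_7 to 1/(1 − a) = 1/(1 − 3626) = -1/3625. Expand this rational in ℤ_7: compute digits iteratively via d_i = x_i mod 7, x_{i+1} = (x_i − d_i)/7. The first 4 digits are (1, 0, 4, 3).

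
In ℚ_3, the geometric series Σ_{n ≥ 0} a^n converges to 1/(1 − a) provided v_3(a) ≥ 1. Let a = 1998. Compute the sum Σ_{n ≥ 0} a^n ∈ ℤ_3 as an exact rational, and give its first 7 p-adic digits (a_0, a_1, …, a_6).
Σ a^n = 1/(1 − a) = -1/1997;  first 7 digits = (1, 0, 0, 2, 0, 2, 0)

v_3(a) = 3 ≥ 1, so the series converges in ℤ_3 to 1/(1 − a) = 1/(1 − 1998) = -1/1997. Expand this rational in ℤ_3: compute digits iteratively via d_i = x_i mod 3, x_{i+1} = (x_i − d_i)/3. The first 7 digits are (1, 0, 0, 2, 0, 2, 0).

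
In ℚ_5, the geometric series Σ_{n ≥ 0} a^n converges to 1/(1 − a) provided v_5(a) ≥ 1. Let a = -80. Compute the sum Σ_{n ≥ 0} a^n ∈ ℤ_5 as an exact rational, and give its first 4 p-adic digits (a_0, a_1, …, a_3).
Σ a^n = 1/(1 − a) = 1/81;  first 4 digits = (1, 4, 2, 4)

v_5(a) = 1 ≥ 1, so the series converges in ℤ_5 to 1/(1 − a) = 1/(1 − (-80)) = 1/81. Expand this rational in ℤ_5: compute digits iteratively via d_i = x_i mod 5, x_{i+1} = (x_i − d_i)/5. The first 4 digits are (1, 4, 2, 4).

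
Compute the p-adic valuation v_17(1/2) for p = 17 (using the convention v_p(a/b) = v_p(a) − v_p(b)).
v_17(1/2) = 0

Factor powers of 17 from the numerator and denominator of the reduced fraction: 1 = 17^0 · 1 and 2 = 17^0 · 2. Apply v_p(a/b) = v_p(a) − v_p(b): v_17(1/2) = 0 − 0 = 0.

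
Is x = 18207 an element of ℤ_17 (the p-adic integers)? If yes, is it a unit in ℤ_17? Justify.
x ∈ ℤ_17 but not a unit; v_17(x) = 2 > 0

ℤ_17 = {x ∈ ℚ_17 : v_17(x) ≥ 0} and ℤ_17^× = {x ∈ ℤ_17 : v_17(x) = 0}. Here v_17(18207) = v_17(num) − v_17(den) = 2; compare against these criteria.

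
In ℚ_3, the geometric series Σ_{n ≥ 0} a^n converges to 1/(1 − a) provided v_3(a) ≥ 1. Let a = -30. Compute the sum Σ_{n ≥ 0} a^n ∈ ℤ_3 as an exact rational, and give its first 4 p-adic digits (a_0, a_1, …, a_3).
Σ a^n = 1/(1 − a) = 1/31;  first 4 digits = (1, 2, 0, 1)

v_3(a) = 1 ≥ 1, so the series converges in ℤ_3 to 1/(1 − a) = 1/(1 − (-30)) = 1/31. Expand this rational in ℤ_3: compute digits iteratively via d_i = x_i mod 3, x_{i+1} = (x_i − d_i)/3. The first 4 digits are (1, 2, 0, 1).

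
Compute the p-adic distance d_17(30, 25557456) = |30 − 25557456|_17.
d_17(30, 25557456) = 1/1419857

Step 1 — x − y = 30 − 25557456 = -25557426. Step 2 — v_17(-25557426) = 5 (factor: -25557426 = −(17^5 · 18); the sign does not affect v_p). Step 3 — |x − y|_17 = 17^{-5} = 1/1419857.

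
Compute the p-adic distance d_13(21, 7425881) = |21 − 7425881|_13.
d_13(21, 7425881) = 1/371293

Step 1 — x − y = 21 − 7425881 = -7425860. Step 2 — v_13(-7425860) = 5 (factor: -7425860 = −(13^5 · 20); the sign does not affect v_p). Step 3 — |x − y|_13 = 13^{-5} = 1/371293.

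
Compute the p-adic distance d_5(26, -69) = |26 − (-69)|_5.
d_5(26, -69) = 1/5

Step 1 — x − y = 26 − (-69) = 95. Step 2 — v_5(95) = 1 (factor: 95 = (5^1 · 19); the sign does not affect v_p). Step 3 — |x − y|_5 = 5^{-1} = 1/5.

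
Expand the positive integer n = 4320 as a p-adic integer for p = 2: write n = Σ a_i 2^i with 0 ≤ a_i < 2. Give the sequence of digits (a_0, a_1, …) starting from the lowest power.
(a_0, a_1, …) = (0, 0, 0, 0, 0, 1, 1, 1, 0, 0, 0, 0, 1)

Repeated division by 2 gives the digits low-to-high: 4320 = 1·2^5 + 1·2^6 + 1·2^7 + 1·2^12. Digit sequence: (0, 0, 0, 0, 0, 1, 1, 1, 0, 0, 0, 0, 1).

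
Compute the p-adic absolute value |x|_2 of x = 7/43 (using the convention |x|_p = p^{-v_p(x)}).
|7/43|_2 = 1

Step 1 — compute v_2(x) by factoring powers of 2 out of the numerator and denominator: v_2(7/43) = 0. Step 2 — apply |x|_p = p^{-v_p(x)} = 2^{0} = 1.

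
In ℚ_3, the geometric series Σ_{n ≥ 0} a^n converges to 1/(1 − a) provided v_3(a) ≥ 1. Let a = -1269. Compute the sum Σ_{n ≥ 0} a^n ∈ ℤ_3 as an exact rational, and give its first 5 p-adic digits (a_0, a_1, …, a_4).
Σ a^n = 1/(1 − a) = 1/1270;  first 5 digits = (1, 0, 0, 1, 2)

v_3(a) = 3 ≥ 1, so the series converges in ℤ_3 to 1/(1 − a) = 1/(1 − (-1269)) = 1/1270. Expand this rational in ℤ_3: compute digits iteratively via d_i = x_i mod 3, x_{i+1} = (x_i − d_i)/3. The first 5 digits are (1, 0, 0, 1, 2).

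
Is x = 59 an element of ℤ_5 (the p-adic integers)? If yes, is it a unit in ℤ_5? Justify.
x ∈ ℤ_5^× (unit); v_5(x) = 0

ℤ_5 = {x ∈ ℚ_5 : v_5(x) ≥ 0} and ℤ_5^× = {x ∈ ℤ_5 : v_5(x) = 0}. Here v_5(59) = v_5(num) − v_5(den) = 0; compare against these criteria.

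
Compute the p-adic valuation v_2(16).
v_2(16) = 4

v_2(n) is the largest exponent k such that 2^k divides n. Factor out: 16 = 2^4 · 1. (Sign doesn't affect v_p.) So v_2(16) = 4.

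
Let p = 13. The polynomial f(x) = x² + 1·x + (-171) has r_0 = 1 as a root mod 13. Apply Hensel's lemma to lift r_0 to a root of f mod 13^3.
r_2 = 1522 (mod 2197)

Hensel: r_{i+1} = r_i − f(r_i)·(f′(r_i))^{-1} mod 13^{i+2}, f′(x) = 2x + 1. Iterate:
  r_0 = 1 (mod 13)
  r_1 = 1 (mod 169)
  r_2 = 1522 (mod 2197)
Final: r = 1522 satisfies f(r) ≡ 0 mod 13^3.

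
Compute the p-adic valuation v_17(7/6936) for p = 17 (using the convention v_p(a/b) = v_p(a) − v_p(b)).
v_17(7/6936) = -2

Factor powers of 17 from the numerator and denominator of the reduced fraction: 7 = 17^0 · 7 and 6936 = 17^2 · 24. Apply v_p(a/b) = v_p(a) − v_p(b): v_17(7/6936) = 0 − 2 = -2.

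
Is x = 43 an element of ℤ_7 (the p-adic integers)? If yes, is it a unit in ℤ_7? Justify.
x ∈ ℤ_7^× (unit); v_7(x) = 0

ℤ_7 = {x ∈ ℚ_7 : v_7(x) ≥ 0} and ℤ_7^× = {x ∈ ℤ_7 : v_7(x) = 0}. Here v_7(43) = v_7(num) − v_7(den) = 0; compare against these criteria.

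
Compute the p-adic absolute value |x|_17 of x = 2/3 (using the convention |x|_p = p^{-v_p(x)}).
|2/3|_17 = 1

Step 1 — compute v_17(x) by factoring powers of 17 out of the numerator and denominator: v_17(2/3) = 0. Step 2 — apply |x|_p = p^{-v_p(x)} = 17^{0} = 1.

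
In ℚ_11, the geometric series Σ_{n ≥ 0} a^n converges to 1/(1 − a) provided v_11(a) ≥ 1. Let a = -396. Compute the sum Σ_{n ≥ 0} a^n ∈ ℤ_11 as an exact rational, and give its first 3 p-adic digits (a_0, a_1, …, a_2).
Σ a^n = 1/(1 − a) = 1/397;  first 3 digits = (1, 8, 5)

v_11(a) = 1 ≥ 1, so the series converges in ℤ_11 to 1/(1 − a) = 1/(1 − (-396)) = 1/397. Expand this rational in ℤ_11: compute digits iteratively via d_i = x_i mod 11, x_{i+1} = (x_i − d_i)/11. The first 3 digits are (1, 8, 5).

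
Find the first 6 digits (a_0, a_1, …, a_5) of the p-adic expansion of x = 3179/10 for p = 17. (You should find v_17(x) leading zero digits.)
(a_0, …, a_5) = (0, 0, 13, 1, 5, 15)

v_17(3179/10) = 2, so a_0 = ... = a_1 = 0. Factor out: x = 17^2 · u with u = 11/10 a unit in ℤ_17. Expand u iteratively via a_{v+i} = u_i mod 17, u_{i+1} = (u_i − a_{v+i})/17:
  u_0 = 11/10;  a_2 = 13;  u_1 = (u_0 − 13)/17 = -7/10
  u_1 = -7/10;  a_3 = 1;  u_2 = (u_1 − 1)/17 = -1/10
  u_2 = -1/10;  a_4 = 5;  u_3 = (u_2 − 5)/17 = -3/10
  u_3 = -3/10;  a_5 = 15;  u_4 = (u_3 − 15)/17 = -9/10
Digits: (0, 0, 13, 1, 5, 15).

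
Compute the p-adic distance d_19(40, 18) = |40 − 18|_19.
d_19(40, 18) = 1

Step 1 — x − y = 40 − 18 = 22. Step 2 — v_19(22) = 0 (factor: 22 = (19^0 · 22); the sign does not affect v_p). Step 3 — |x − y|_19 = 19^{0} = 1.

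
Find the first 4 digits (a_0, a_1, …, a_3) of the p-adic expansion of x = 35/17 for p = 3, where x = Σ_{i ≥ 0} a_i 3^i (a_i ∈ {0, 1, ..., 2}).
(a_0, …, a_3) = (1, 0, 1, 2)

v_3(35/17) = 0 (numerator and denominator both coprime to 3), so x ∈ ℤ_3^×. Compute digits iteratively via a_i = x_i mod 3, x_{i+1} = (x_i − a_i)/3, with x_0 = x:
  x_0 = 35/17;  a_0 = 1;  x_1 = (x_0 − 1)/3 = 6/17
  x_1 = 6/17;  a_1 = 0;  x_2 = (x_1 − 0)/3 = 2/17
  x_2 = 2/17;  a_2 = 1;  x_3 = (x_2 − 1)/3 = -5/17
  x_3 = -5/17;  a_3 = 2;  x_4 = (x_3 − 2)/3 = -13/17
Digits: (1, 0, 1, 2).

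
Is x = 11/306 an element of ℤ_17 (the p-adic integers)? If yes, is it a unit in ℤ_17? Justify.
x ∉ ℤ_17 (v_17(x) = -1 < 0)

ℤ_17 = {x ∈ ℚ_17 : v_17(x) ≥ 0} and ℤ_17^× = {x ∈ ℤ_17 : v_17(x) = 0}. Here v_17(11/306) = v_17(num) − v_17(den) = -1; compare against these criteria.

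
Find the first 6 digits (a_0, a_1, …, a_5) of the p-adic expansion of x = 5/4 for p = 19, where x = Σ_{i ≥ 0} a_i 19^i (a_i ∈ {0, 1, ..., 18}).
(a_0, …, a_5) = (6, 14, 4, 14, 4, 14)

v_19(5/4) = 0 (numerator and denominator both coprime to 19), so x ∈ ℤ_19^×. Compute digits iteratively via a_i = x_i mod 19, x_{i+1} = (x_i − a_i)/19, with x_0 = x:
  x_0 = 5/4;  a_0 = 6;  x_1 = (x_0 − 6)/19 = -1/4
  x_1 = -1/4;  a_1 = 14;  x_2 = (x_1 − 14)/19 = -3/4
  x_2 = -3/4;  a_2 = 4;  x_3 = (x_2 − 4)/19 = -1/4
  x_3 = -1/4;  a_3 = 14;  x_4 = (x_3 − 14)/19 = -3/4
  x_4 = -3/4;  a_4 = 4;  x_5 = (x_4 − 4)/19 = -1/4
  x_5 = -1/4;  a_5 = 14;  x_6 = (x_5 − 14)/19 = -3/4
Digits: (6, 14, 4, 14, 4, 14).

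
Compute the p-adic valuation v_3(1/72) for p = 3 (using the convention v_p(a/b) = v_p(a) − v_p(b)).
v_3(1/72) = -2

Factor powers of 3 from the numerator and denominator of the reduced fraction: 1 = 3^0 · 1 and 72 = 3^2 · 8. Apply v_p(a/b) = v_p(a) − v_p(b): v_3(1/72) = 0 − 2 = -2.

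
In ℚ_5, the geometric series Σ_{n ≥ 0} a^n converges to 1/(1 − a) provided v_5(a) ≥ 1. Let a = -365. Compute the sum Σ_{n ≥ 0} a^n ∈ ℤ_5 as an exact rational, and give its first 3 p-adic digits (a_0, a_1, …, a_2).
Σ a^n = 1/(1 − a) = 1/366;  first 3 digits = (1, 2, 4)

v_5(a) = 1 ≥ 1, so the series converges in ℤ_5 to 1/(1 − a) = 1/(1 − (-365)) = 1/366. Expand this rational in ℤ_5: compute digits iteratively via d_i = x_i mod 5, x_{i+1} = (x_i − d_i)/5. The first 3 digits are (1, 2, 4).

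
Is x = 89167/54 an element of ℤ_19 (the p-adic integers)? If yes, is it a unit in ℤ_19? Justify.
x ∈ ℤ_19 but not a unit; v_19(x) = 3 > 0

ℤ_19 = {x ∈ ℚ_19 : v_19(x) ≥ 0} and ℤ_19^× = {x ∈ ℤ_19 : v_19(x) = 0}. Here v_19(89167/54) = v_19(num) − v_19(den) = 3; compare against these criteria.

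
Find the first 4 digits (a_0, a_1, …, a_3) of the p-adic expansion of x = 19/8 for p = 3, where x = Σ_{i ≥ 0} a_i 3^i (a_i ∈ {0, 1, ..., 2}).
(a_0, …, a_3) = (2, 2, 2, 1)

v_3(19/8) = 0 (numerator and denominator both coprime to 3), so x ∈ ℤ_3^×. Compute digits iteratively via a_i = x_i mod 3, x_{i+1} = (x_i − a_i)/3, with x_0 = x:
  x_0 = 19/8;  a_0 = 2;  x_1 = (x_0 − 2)/3 = 1/8
  x_1 = 1/8;  a_1 = 2;  x_2 = (x_1 − 2)/3 = -5/8
  x_2 = -5/8;  a_2 = 2;  x_3 = (x_2 − 2)/3 = -7/8
  x_3 = -7/8;  a_3 = 1;  x_4 = (x_3 − 1)/3 = -5/8
Digits: (2, 2, 2, 1).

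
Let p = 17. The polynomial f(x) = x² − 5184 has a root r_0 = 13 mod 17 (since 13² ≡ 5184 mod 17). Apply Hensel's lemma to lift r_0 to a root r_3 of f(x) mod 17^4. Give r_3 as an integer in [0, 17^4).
r_3 = 83449 (mod 83521)

Hensel's recurrence: r_{i+1} = r_i − f(r_i)·(f′(r_i))^{-1} mod 17^{i+2}, with f′(x) = 2x. Iterate:
  r_0 = 13 (mod 17)
  r_1 = 217 (mod 289)
  r_2 = 4841 (mod 4913)
  r_3 = 83449 (mod 83521)
Final: r_3 = 83449, and one checks f(r_3) ≡ 0 mod 17^4.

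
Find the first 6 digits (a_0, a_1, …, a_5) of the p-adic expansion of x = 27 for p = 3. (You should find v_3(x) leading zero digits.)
(a_0, …, a_5) = (0, 0, 0, 1, 0, 0)

v_3(27) = 3, so a_0 = ... = a_2 = 0. Factor out: x = 3^3 · u with u = 1 a unit in ℤ_3. Expand u iteratively via a_{v+i} = u_i mod 3, u_{i+1} = (u_i − a_{v+i})/3:
  u_0 = 1;  a_3 = 1;  u_1 = (u_0 − 1)/3 = 0
  u_1 = 0;  a_4 = 0;  u_2 = (u_1 − 0)/3 = 0
  u_2 = 0;  a_5 = 0;  u_3 = (u_2 − 0)/3 = 0
Digits: (0, 0, 0, 1, 0, 0).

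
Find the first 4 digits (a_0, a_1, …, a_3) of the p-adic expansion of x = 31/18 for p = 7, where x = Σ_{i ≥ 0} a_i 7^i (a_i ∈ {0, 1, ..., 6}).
(a_0, …, a_3) = (6, 6, 1, 4)

v_7(31/18) = 0 (numerator and denominator both coprime to 7), so x ∈ ℤ_7^×. Compute digits iteratively via a_i = x_i mod 7, x_{i+1} = (x_i − a_i)/7, with x_0 = x:
  x_0 = 31/18;  a_0 = 6;  x_1 = (x_0 − 6)/7 = -11/18
  x_1 = -11/18;  a_1 = 6;  x_2 = (x_1 − 6)/7 = -17/18
  x_2 = -17/18;  a_2 = 1;  x_3 = (x_2 − 1)/7 = -5/18
  x_3 = -5/18;  a_3 = 4;  x_4 = (x_3 − 4)/7 = -11/18
Digits: (6, 6, 1, 4).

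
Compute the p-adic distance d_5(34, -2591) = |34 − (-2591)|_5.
d_5(34, -2591) = 1/125

Step 1 — x − y = 34 − (-2591) = 2625. Step 2 — v_5(2625) = 3 (factor: 2625 = (5^3 · 21); the sign does not affect v_p). Step 3 — |x − y|_5 = 5^{-3} = 1/125.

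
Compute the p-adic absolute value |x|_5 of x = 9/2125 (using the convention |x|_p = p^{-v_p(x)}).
|9/2125|_5 = 125

Step 1 — compute v_5(x) by factoring powers of 5 out of the numerator and denominator: v_5(9/2125) = -3. Step 2 — apply |x|_p = p^{-v_p(x)} = 5^{3} = 125.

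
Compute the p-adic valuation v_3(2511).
v_3(2511) = 4

v_3(n) is the largest exponent k such that 3^k divides n. Factor out: 2511 = 3^4 · 31. (Sign doesn't affect v_p.) So v_3(2511) = 4.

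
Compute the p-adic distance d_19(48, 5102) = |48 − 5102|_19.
d_19(48, 5102) = 1/361

Step 1 — x − y = 48 − 5102 = -5054. Step 2 — v_19(-5054) = 2 (factor: -5054 = −(19^2 · 14); the sign does not affect v_p). Step 3 — |x − y|_19 = 19^{-2} = 1/361.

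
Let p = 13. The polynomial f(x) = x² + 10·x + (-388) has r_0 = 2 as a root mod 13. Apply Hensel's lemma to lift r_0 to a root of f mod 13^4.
r_3 = 14731 (mod 28561)

Hensel: r_{i+1} = r_i − f(r_i)·(f′(r_i))^{-1} mod 13^{i+2}, f′(x) = 2x + 10. Iterate:
  r_0 = 2 (mod 13)
  r_1 = 28 (mod 169)
  r_2 = 1549 (mod 2197)
  r_3 = 14731 (mod 28561)
Final: r = 14731 satisfies f(r) ≡ 0 mod 13^4.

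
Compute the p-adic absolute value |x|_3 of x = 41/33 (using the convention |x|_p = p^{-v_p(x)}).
|41/33|_3 = 3

Step 1 — compute v_3(x) by factoring powers of 3 out of the numerator and denominator: v_3(41/33) = -1. Step 2 — apply |x|_p = p^{-v_p(x)} = 3^{1} = 3.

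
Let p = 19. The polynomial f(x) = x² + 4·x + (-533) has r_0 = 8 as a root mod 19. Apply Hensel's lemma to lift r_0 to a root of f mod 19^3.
r_2 = 84 (mod 6859)

Hensel: r_{i+1} = r_i − f(r_i)·(f′(r_i))^{-1} mod 19^{i+2}, f′(x) = 2x + 4. Iterate:
  r_0 = 8 (mod 19)
  r_1 = 84 (mod 361)
  r_2 = 84 (mod 6859)
Final: r = 84 satisfies f(r) ≡ 0 mod 19^3.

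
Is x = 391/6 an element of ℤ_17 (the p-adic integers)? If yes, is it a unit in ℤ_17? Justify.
x ∈ ℤ_17 but not a unit; v_17(x) = 1 > 0

ℤ_17 = {x ∈ ℚ_17 : v_17(x) ≥ 0} and ℤ_17^× = {x ∈ ℤ_17 : v_17(x) = 0}. Here v_17(391/6) = v_17(num) − v_17(den) = 1; compare against these criteria.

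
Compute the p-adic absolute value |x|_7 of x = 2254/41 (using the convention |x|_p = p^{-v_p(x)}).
|2254/41|_7 = 1/49

Step 1 — compute v_7(x) by factoring powers of 7 out of the numerator and denominator: v_7(2254/41) = 2. Step 2 — apply |x|_p = p^{-v_p(x)} = 7^{-2} = 1/49.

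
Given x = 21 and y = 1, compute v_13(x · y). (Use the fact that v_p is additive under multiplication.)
v_13(21) = 0

v_p(x) = 0 (factor: 21 = 13^0 · 21); v_p(y) = 0 (factor: 1 = 13^0 · 1). Additivity: v_p(xy) = v_p(x) + v_p(y) = 0 + 0 = 0. (Direct check: xy = 21 = 13^0 · (21).)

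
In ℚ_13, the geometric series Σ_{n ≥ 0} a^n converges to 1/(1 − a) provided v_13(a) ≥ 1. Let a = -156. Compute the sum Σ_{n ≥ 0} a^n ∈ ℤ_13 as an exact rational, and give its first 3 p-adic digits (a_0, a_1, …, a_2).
Σ a^n = 1/(1 − a) = 1/157;  first 3 digits = (1, 1, 0)

v_13(a) = 1 ≥ 1, so the series converges in ℤ_13 to 1/(1 − a) = 1/(1 − (-156)) = 1/157. Expand this rational in ℤ_13: compute digits iteratively via d_i = x_i mod 13, x_{i+1} = (x_i − d_i)/13. The first 3 digits are (1, 1, 0).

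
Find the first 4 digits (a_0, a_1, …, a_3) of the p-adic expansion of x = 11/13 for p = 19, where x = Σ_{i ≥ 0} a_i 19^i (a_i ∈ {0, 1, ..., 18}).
(a_0, …, a_3) = (14, 11, 14, 8)

v_19(11/13) = 0 (numerator and denominator both coprime to 19), so x ∈ ℤ_19^×. Compute digits iteratively via a_i = x_i mod 19, x_{i+1} = (x_i − a_i)/19, with x_0 = x:
  x_0 = 11/13;  a_0 = 14;  x_1 = (x_0 − 14)/19 = -9/13
  x_1 = -9/13;  a_1 = 11;  x_2 = (x_1 − 11)/19 = -8/13
  x_2 = -8/13;  a_2 = 14;  x_3 = (x_2 − 14)/19 = -10/13
  x_3 = -10/13;  a_3 = 8;  x_4 = (x_3 − 8)/19 = -6/13
Digits: (14, 11, 14, 8).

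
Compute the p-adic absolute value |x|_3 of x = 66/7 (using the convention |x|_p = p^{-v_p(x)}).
|66/7|_3 = 1/3

Step 1 — compute v_3(x) by factoring powers of 3 out of the numerator and denominator: v_3(66/7) = 1. Step 2 — apply |x|_p = p^{-v_p(x)} = 3^{-1} = 1/3.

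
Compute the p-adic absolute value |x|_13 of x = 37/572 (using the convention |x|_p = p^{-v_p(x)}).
|37/572|_13 = 13

Step 1 — compute v_13(x) by factoring powers of 13 out of the numerator and denominator: v_13(37/572) = -1. Step 2 — apply |x|_p = p^{-v_p(x)} = 13^{1} = 13.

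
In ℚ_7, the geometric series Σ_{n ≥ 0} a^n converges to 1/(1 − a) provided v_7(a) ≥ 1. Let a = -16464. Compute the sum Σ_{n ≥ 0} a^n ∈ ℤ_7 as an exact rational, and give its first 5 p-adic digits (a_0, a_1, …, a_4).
Σ a^n = 1/(1 − a) = 1/16465;  first 5 digits = (1, 0, 0, 1, 0)

v_7(a) = 3 ≥ 1, so the series converges in ℤ_7 to 1/(1 − a) = 1/(1 − (-16464)) = 1/16465. Expand this rational in ℤ_7: compute digits iteratively via d_i = x_i mod 7, x_{i+1} = (x_i − d_i)/7. The first 5 digits are (1, 0, 0, 1, 0).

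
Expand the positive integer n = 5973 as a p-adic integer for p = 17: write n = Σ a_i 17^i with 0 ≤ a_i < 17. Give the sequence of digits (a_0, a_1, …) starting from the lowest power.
(a_0, a_1, …) = (6, 11, 3, 1)

Repeated division by 17 gives the digits low-to-high: 5973 = 6 + 11·17^1 + 3·17^2 + 1·17^3. Digit sequence: (6, 11, 3, 1).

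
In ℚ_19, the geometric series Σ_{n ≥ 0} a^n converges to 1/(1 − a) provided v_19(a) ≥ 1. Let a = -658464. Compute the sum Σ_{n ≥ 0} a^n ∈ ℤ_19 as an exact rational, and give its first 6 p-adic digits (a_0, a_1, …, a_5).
Σ a^n = 1/(1 − a) = 1/658465;  first 6 digits = (1, 0, 0, 18, 13, 18)

v_19(a) = 3 ≥ 1, so the series converges in ℤ_19 to 1/(1 − a) = 1/(1 − (-658464)) = 1/658465. Expand this rational in ℤ_19: compute digits iteratively via d_i = x_i mod 19, x_{i+1} = (x_i − d_i)/19. The first 6 digits are (1, 0, 0, 18, 13, 18).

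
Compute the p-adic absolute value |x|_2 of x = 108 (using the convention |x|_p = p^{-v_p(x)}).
|108|_2 = 1/4

Step 1 — compute v_2(x) by factoring powers of 2 out of the numerator and denominator: v_2(108) = 2. Step 2 — apply |x|_p = p^{-v_p(x)} = 2^{-2} = 1/4.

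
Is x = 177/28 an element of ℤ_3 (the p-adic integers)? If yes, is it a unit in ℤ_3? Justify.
x ∈ ℤ_3 but not a unit; v_3(x) = 1 > 0

ℤ_3 = {x ∈ ℚ_3 : v_3(x) ≥ 0} and ℤ_3^× = {x ∈ ℤ_3 : v_3(x) = 0}. Here v_3(177/28) = v_3(num) − v_3(den) = 1; compare against these criteria.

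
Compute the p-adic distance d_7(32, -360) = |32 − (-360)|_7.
d_7(32, -360) = 1/49

Step 1 — x − y = 32 − (-360) = 392. Step 2 — v_7(392) = 2 (factor: 392 = (7^2 · 8); the sign does not affect v_p). Step 3 — |x − y|_7 = 7^{-2} = 1/49.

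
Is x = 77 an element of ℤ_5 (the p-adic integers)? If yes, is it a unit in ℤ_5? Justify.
x ∈ ℤ_5^× (unit); v_5(x) = 0

ℤ_5 = {x ∈ ℚ_5 : v_5(x) ≥ 0} and ℤ_5^× = {x ∈ ℤ_5 : v_5(x) = 0}. Here v_5(77) = v_5(num) − v_5(den) = 0; compare against these criteria.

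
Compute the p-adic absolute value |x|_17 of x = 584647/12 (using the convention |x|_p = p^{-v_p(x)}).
|584647/12|_17 = 1/83521

Step 1 — compute v_17(x) by factoring powers of 17 out of the numerator and denominator: v_17(584647/12) = 4. Step 2 — apply |x|_p = p^{-v_p(x)} = 17^{-4} = 1/83521.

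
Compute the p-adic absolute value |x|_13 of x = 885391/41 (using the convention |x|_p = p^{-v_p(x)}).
|885391/41|_13 = 1/28561

Step 1 — compute v_13(x) by factoring powers of 13 out of the numerator and denominator: v_13(885391/41) = 4. Step 2 — apply |x|_p = p^{-v_p(x)} = 13^{-4} = 1/28561.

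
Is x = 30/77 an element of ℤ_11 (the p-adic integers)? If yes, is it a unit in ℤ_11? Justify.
x ∉ ℤ_11 (v_11(x) = -1 < 0)

ℤ_11 = {x ∈ ℚ_11 : v_11(x) ≥ 0} and ℤ_11^× = {x ∈ ℤ_11 : v_11(x) = 0}. Here v_11(30/77) = v_11(num) − v_11(den) = -1; compare against these criteria.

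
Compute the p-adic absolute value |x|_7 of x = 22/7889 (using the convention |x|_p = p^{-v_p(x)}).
|22/7889|_7 = 343

Step 1 — compute v_7(x) by factoring powers of 7 out of the numerator and denominator: v_7(22/7889) = -3. Step 2 — apply |x|_p = p^{-v_p(x)} = 7^{3} = 343.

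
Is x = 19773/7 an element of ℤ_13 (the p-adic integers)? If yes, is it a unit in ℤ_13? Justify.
x ∈ ℤ_13 but not a unit; v_13(x) = 3 > 0

ℤ_13 = {x ∈ ℚ_13 : v_13(x) ≥ 0} and ℤ_13^× = {x ∈ ℤ_13 : v_13(x) = 0}. Here v_13(19773/7) = v_13(num) − v_13(den) = 3; compare against these criteria.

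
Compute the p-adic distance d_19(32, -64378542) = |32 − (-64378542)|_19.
d_19(32, -64378542) = 1/2476099

Step 1 — x − y = 32 − (-64378542) = 64378574. Step 2 — v_19(64378574) = 5 (factor: 64378574 = (19^5 · 26); the sign does not affect v_p). Step 3 — |x − y|_19 = 19^{-5} = 1/2476099.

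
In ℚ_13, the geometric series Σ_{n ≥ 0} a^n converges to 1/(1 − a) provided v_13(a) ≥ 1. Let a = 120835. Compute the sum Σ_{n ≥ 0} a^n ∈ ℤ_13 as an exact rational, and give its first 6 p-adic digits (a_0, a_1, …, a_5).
Σ a^n = 1/(1 − a) = -1/120834;  first 6 digits = (1, 0, 0, 3, 4, 0)

v_13(a) = 3 ≥ 1, so the series converges in ℤ_13 to 1/(1 − a) = 1/(1 − 120835) = -1/120834. Expand this rational in ℤ_13: compute digits iteratively via d_i = x_i mod 13, x_{i+1} = (x_i − d_i)/13. The first 6 digits are (1, 0, 0, 3, 4, 0).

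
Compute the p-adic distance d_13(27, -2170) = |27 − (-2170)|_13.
d_13(27, -2170) = 1/2197

Step 1 — x − y = 27 − (-2170) = 2197. Step 2 — v_13(2197) = 3 (factor: 2197 = (13^3 · 1); the sign does not affect v_p). Step 3 — |x − y|_13 = 13^{-3} = 1/2197.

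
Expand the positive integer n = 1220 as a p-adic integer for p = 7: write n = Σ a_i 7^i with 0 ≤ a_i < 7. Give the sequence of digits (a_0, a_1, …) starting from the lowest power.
(a_0, a_1, …) = (2, 6, 3, 3)

Repeated division by 7 gives the digits low-to-high: 1220 = 2 + 6·7^1 + 3·7^2 + 3·7^3. Digit sequence: (2, 6, 3, 3).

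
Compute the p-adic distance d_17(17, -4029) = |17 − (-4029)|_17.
d_17(17, -4029) = 1/289

Step 1 — x − y = 17 − (-4029) = 4046. Step 2 — v_17(4046) = 2 (factor: 4046 = (17^2 · 14); the sign does not affect v_p). Step 3 — |x − y|_17 = 17^{-2} = 1/289.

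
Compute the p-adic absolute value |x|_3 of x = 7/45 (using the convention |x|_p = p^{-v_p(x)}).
|7/45|_3 = 9

Step 1 — compute v_3(x) by factoring powers of 3 out of the numerator and denominator: v_3(7/45) = -2. Step 2 — apply |x|_p = p^{-v_p(x)} = 3^{2} = 9.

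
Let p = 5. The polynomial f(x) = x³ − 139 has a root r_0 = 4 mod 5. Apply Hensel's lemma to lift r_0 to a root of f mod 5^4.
r_3 = 279 (mod 625)

Hensel: r_{i+1} = r_i − f(r_i)/f′(r_i) mod 5^{i+2}, where f′(x) = 3x². Iterate:
  r_0 = 4 (mod 5)
  r_1 = 4 (mod 25)
  r_2 = 29 (mod 125)
  r_3 = 279 (mod 625)
Final: r = 279 with f(r) ≡ 0 mod 5^4.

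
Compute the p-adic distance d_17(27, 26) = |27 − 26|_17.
d_17(27, 26) = 1

Step 1 — x − y = 27 − 26 = 1. Step 2 — v_17(1) = 0 (factor: 1 = (17^0 · 1); the sign does not affect v_p). Step 3 — |x − y|_17 = 17^{0} = 1.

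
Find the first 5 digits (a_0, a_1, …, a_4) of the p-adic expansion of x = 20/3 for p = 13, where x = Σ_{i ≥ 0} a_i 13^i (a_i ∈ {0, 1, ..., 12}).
(a_0, …, a_4) = (11, 4, 4, 4, 4)

v_13(20/3) = 0 (numerator and denominator both coprime to 13), so x ∈ ℤ_13^×. Compute digits iteratively via a_i = x_i mod 13, x_{i+1} = (x_i − a_i)/13, with x_0 = x:
  x_0 = 20/3;  a_0 = 11;  x_1 = (x_0 − 11)/13 = -1/3
  x_1 = -1/3;  a_1 = 4;  x_2 = (x_1 − 4)/13 = -1/3
  x_2 = -1/3;  a_2 = 4;  x_3 = (x_2 − 4)/13 = -1/3
  x_3 = -1/3;  a_3 = 4;  x_4 = (x_3 − 4)/13 = -1/3
  x_4 = -1/3;  a_4 = 4;  x_5 = (x_4 − 4)/13 = -1/3
Digits: (11, 4, 4, 4, 4).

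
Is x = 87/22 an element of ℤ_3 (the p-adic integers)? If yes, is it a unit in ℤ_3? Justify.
x ∈ ℤ_3 but not a unit; v_3(x) = 1 > 0

ℤ_3 = {x ∈ ℚ_3 : v_3(x) ≥ 0} and ℤ_3^× = {x ∈ ℤ_3 : v_3(x) = 0}. Here v_3(87/22) = v_3(num) − v_3(den) = 1; compare against these criteria.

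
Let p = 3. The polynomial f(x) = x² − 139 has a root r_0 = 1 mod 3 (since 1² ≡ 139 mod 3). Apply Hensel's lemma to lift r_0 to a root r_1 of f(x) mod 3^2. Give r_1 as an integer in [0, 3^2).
r_1 = 7 (mod 9)

Hensel's recurrence: r_{i+1} = r_i − f(r_i)·(f′(r_i))^{-1} mod 3^{i+2}, with f′(x) = 2x. Iterate:
  r_0 = 1 (mod 3)
  r_1 = 7 (mod 9)
Final: r_1 = 7, and one checks f(r_1) ≡ 0 mod 3^2.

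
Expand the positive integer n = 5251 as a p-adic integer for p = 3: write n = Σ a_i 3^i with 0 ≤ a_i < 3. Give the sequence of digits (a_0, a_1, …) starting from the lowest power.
(a_0, a_1, …) = (1, 1, 1, 2, 1, 0, 1, 2)

Repeated division by 3 gives the digits low-to-high: 5251 = 1 + 1·3^1 + 1·3^2 + 2·3^3 + 1·3^4 + 1·3^6 + 2·3^7. Digit sequence: (1, 1, 1, 2, 1, 0, 1, 2).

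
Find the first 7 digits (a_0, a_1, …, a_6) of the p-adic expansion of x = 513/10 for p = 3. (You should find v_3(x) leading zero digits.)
(a_0, …, a_6) = (0, 0, 0, 1, 0, 1, 0)

v_3(513/10) = 3, so a_0 = ... = a_2 = 0. Factor out: x = 3^3 · u with u = 19/10 a unit in ℤ_3. Expand u iteratively via a_{v+i} = u_i mod 3, u_{i+1} = (u_i − a_{v+i})/3:
  u_0 = 19/10;  a_3 = 1;  u_1 = (u_0 − 1)/3 = 3/10
  u_1 = 3/10;  a_4 = 0;  u_2 = (u_1 − 0)/3 = 1/10
  u_2 = 1/10;  a_5 = 1;  u_3 = (u_2 − 1)/3 = -3/10
  u_3 = -3/10;  a_6 = 0;  u_4 = (u_3 − 0)/3 = -1/10
Digits: (0, 0, 0, 1, 0, 1, 0).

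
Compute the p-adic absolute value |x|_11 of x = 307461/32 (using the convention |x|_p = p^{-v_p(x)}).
|307461/32|_11 = 1/14641

Step 1 — compute v_11(x) by factoring powers of 11 out of the numerator and denominator: v_11(307461/32) = 4. Step 2 — apply |x|_p = p^{-v_p(x)} = 11^{-4} = 1/14641.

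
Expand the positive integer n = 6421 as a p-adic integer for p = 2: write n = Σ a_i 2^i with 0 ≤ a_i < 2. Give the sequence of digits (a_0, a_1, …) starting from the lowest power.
(a_0, a_1, …) = (1, 0, 1, 0, 1, 0, 0, 0, 1, 0, 0, 1, 1)

Repeated division by 2 gives the digits low-to-high: 6421 = 1 + 1·2^2 + 1·2^4 + 1·2^8 + 1·2^11 + 1·2^12. Digit sequence: (1, 0, 1, 0, 1, 0, 0, 0, 1, 0, 0, 1, 1).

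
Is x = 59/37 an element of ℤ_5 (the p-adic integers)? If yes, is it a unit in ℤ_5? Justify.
x ∈ ℤ_5^× (unit); v_5(x) = 0

ℤ_5 = {x ∈ ℚ_5 : v_5(x) ≥ 0} and ℤ_5^× = {x ∈ ℤ_5 : v_5(x) = 0}. Here v_5(59/37) = v_5(num) − v_5(den) = 0; compare against these criteria.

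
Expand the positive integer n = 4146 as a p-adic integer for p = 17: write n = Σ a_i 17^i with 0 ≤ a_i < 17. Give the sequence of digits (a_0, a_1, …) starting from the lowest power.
(a_0, a_1, …) = (15, 5, 14)

Repeated division by 17 gives the digits low-to-high: 4146 = 15 + 5·17^1 + 14·17^2. Digit sequence: (15, 5, 14).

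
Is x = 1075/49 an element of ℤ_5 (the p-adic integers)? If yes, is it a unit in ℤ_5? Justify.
x ∈ ℤ_5 but not a unit; v_5(x) = 2 > 0

ℤ_5 = {x ∈ ℚ_5 : v_5(x) ≥ 0} and ℤ_5^× = {x ∈ ℤ_5 : v_5(x) = 0}. Here v_5(1075/49) = v_5(num) − v_5(den) = 2; compare against these criteria.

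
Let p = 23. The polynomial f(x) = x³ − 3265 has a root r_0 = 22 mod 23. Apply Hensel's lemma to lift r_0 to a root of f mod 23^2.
r_1 = 206 (mod 529)

Hensel: r_{i+1} = r_i − f(r_i)/f′(r_i) mod 23^{i+2}, where f′(x) = 3x². Iterate:
  r_0 = 22 (mod 23)
  r_1 = 206 (mod 529)
Final: r = 206 with f(r) ≡ 0 mod 23^2.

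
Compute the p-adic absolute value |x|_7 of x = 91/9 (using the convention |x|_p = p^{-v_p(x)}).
|91/9|_7 = 1/7

Step 1 — compute v_7(x) by factoring powers of 7 out of the numerator and denominator: v_7(91/9) = 1. Step 2 — apply |x|_p = p^{-v_p(x)} = 7^{-1} = 1/7.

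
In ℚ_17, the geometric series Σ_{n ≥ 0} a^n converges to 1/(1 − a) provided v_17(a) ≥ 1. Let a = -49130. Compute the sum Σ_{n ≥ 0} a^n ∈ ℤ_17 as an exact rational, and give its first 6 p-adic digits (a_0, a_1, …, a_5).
Σ a^n = 1/(1 − a) = 1/49131;  first 6 digits = (1, 0, 0, 7, 16, 16)

v_17(a) = 3 ≥ 1, so the series converges in ℤ_17 to 1/(1 − a) = 1/(1 − (-49130)) = 1/49131. Expand this rational in ℤ_17: compute digits iteratively via d_i = x_i mod 17, x_{i+1} = (x_i − d_i)/17. The first 6 digits are (1, 0, 0, 7, 16, 16).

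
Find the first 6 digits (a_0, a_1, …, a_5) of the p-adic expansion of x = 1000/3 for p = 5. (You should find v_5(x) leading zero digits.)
(a_0, …, a_5) = (0, 0, 0, 1, 2, 3)

v_5(1000/3) = 3, so a_0 = ... = a_2 = 0. Factor out: x = 5^3 · u with u = 8/3 a unit in ℤ_5. Expand u iteratively via a_{v+i} = u_i mod 5, u_{i+1} = (u_i − a_{v+i})/5:
  u_0 = 8/3;  a_3 = 1;  u_1 = (u_0 − 1)/5 = 1/3
  u_1 = 1/3;  a_4 = 2;  u_2 = (u_1 − 2)/5 = -1/3
  u_2 = -1/3;  a_5 = 3;  u_3 = (u_2 − 3)/5 = -2/3
Digits: (0, 0, 0, 1, 2, 3).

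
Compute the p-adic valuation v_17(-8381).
v_17(-8381) = 2

v_17(n) is the largest exponent k such that 17^k divides n. Factor out: -8381 = -17^2 · 29. (Sign doesn't affect v_p.) So v_17(-8381) = 2.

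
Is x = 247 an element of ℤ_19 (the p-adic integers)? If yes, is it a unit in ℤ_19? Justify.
x ∈ ℤ_19 but not a unit; v_19(x) = 1 > 0

ℤ_19 = {x ∈ ℚ_19 : v_19(x) ≥ 0} and ℤ_19^× = {x ∈ ℤ_19 : v_19(x) = 0}. Here v_19(247) = v_19(num) − v_19(den) = 1; compare against these criteria.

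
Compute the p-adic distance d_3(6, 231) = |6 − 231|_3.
d_3(6, 231) = 1/9

Step 1 — x − y = 6 − 231 = -225. Step 2 — v_3(-225) = 2 (factor: -225 = −(3^2 · 25); the sign does not affect v_p). Step 3 — |x − y|_3 = 3^{-2} = 1/9.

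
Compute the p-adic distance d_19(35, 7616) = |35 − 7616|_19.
d_19(35, 7616) = 1/361

Step 1 — x − y = 35 − 7616 = -7581. Step 2 — v_19(-7581) = 2 (factor: -7581 = −(19^2 · 21); the sign does not affect v_p). Step 3 — |x − y|_19 = 19^{-2} = 1/361.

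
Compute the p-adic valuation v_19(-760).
v_19(-760) = 1

v_19(n) is the largest exponent k such that 19^k divides n. Factor out: -760 = -19^1 · 40. (Sign doesn't affect v_p.) So v_19(-760) = 1.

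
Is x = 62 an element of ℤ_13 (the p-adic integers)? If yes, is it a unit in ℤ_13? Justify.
x ∈ ℤ_13^× (unit); v_13(x) = 0

ℤ_13 = {x ∈ ℚ_13 : v_13(x) ≥ 0} and ℤ_13^× = {x ∈ ℤ_13 : v_13(x) = 0}. Here v_13(62) = v_13(num) − v_13(den) = 0; compare against these criteria.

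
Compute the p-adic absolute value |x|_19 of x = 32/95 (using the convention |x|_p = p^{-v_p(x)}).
|32/95|_19 = 19

Step 1 — compute v_19(x) by factoring powers of 19 out of the numerator and denominator: v_19(32/95) = -1. Step 2 — apply |x|_p = p^{-v_p(x)} = 19^{1} = 19.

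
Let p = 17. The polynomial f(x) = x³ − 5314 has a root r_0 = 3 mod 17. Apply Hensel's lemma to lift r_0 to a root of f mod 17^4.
r_3 = 35703 (mod 83521)

Hensel: r_{i+1} = r_i − f(r_i)/f′(r_i) mod 17^{i+2}, where f′(x) = 3x². Iterate:
  r_0 = 3 (mod 17)
  r_1 = 156 (mod 289)
  r_2 = 1312 (mod 4913)
  r_3 = 35703 (mod 83521)
Final: r = 35703 with f(r) ≡ 0 mod 17^4.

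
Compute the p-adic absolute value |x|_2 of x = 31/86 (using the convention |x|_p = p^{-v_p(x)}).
|31/86|_2 = 2

Step 1 — compute v_2(x) by factoring powers of 2 out of the numerator and denominator: v_2(31/86) = -1. Step 2 — apply |x|_p = p^{-v_p(x)} = 2^{1} = 2.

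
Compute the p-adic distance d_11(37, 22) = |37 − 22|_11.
d_11(37, 22) = 1

Step 1 — x − y = 37 − 22 = 15. Step 2 — v_11(15) = 0 (factor: 15 = (11^0 · 15); the sign does not affect v_p). Step 3 — |x − y|_11 = 11^{0} = 1.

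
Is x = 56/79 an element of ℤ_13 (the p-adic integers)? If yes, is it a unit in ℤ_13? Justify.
x ∈ ℤ_13^× (unit); v_13(x) = 0

ℤ_13 = {x ∈ ℚ_13 : v_13(x) ≥ 0} and ℤ_13^× = {x ∈ ℤ_13 : v_13(x) = 0}. Here v_13(56/79) = v_13(num) − v_13(den) = 0; compare against these criteria.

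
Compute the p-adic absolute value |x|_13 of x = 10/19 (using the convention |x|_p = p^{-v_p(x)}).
|10/19|_13 = 1

Step 1 — compute v_13(x) by factoring powers of 13 out of the numerator and denominator: v_13(10/19) = 0. Step 2 — apply |x|_p = p^{-v_p(x)} = 13^{0} = 1.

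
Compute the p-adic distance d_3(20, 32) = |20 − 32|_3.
d_3(20, 32) = 1/3

Step 1 — x − y = 20 − 32 = -12. Step 2 — v_3(-12) = 1 (factor: -12 = −(3^1 · 4); the sign does not affect v_p). Step 3 — |x − y|_3 = 3^{-1} = 1/3.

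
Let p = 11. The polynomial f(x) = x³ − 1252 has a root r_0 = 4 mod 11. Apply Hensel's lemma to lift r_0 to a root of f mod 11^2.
r_1 = 59 (mod 121)

Hensel: r_{i+1} = r_i − f(r_i)/f′(r_i) mod 11^{i+2}, where f′(x) = 3x². Iterate:
  r_0 = 4 (mod 11)
  r_1 = 59 (mod 121)
Final: r = 59 with f(r) ≡ 0 mod 11^2.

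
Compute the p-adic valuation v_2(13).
v_2(13) = 0

v_2(n) is the largest exponent k such that 2^k divides n. Factor out: 13 = 2^0 · 13. (Sign doesn't affect v_p.) So v_2(13) = 0.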